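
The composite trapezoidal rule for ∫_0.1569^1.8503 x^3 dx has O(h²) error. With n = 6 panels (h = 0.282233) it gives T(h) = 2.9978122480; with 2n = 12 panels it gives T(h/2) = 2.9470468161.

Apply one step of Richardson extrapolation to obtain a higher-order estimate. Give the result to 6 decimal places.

Method order is 2; weight 2^2 = 4.
2^2 × A(h/2) = 11.7881872644; minus A(h) gives 8.7903750164.
Divide by 2^2 − 1 = 3.
Extrapolated: 8.7903750164 / 3 = 2.9301250055

2.930125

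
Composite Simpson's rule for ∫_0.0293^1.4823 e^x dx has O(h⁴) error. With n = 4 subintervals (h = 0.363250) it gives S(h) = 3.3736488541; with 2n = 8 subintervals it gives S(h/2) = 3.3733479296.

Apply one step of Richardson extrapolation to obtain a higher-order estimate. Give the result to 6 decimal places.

The method has order 4: 2^4 = 16.
16 × 3.3733479296 − 3.3736488541 = 50.5999180195
Divide by 2^4 − 1 = 15.
(16 × 3.3733479296 − 3.3736488541)/(16 − 1) = 3.3733278680
Correction |R − A(h/2)| = 2.006e-05; gap |A(h/2) − A(h)| = 3.009e-04.

3.373328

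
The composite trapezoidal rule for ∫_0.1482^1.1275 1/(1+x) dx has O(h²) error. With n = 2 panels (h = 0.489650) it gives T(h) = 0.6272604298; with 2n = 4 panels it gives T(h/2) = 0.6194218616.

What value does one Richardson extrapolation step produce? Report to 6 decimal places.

0.616809

With r = 2 the leading error scales as h^2, so the weight is 2^2 = 4.
4×0.6194218616 = 2.4776874464; 2.4776874464 − 0.6272604298 = 1.8504270166
Denominator 4 − 1 = 3.
(4×0.6194218616 − 0.6272604298)/(4 − 1) = 0.6168090055
Shift from A(h/2): −0.0026128561.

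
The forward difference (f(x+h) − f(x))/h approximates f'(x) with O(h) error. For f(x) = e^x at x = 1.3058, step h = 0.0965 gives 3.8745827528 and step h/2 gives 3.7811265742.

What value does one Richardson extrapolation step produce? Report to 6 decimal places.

Error is O(h^1); halving h shrinks it by 2^1 = 2.
Numerator 2×A(h/2) − A(h) = 2×3.7811265742 − 3.8745827528 = 3.6876703956
Denominator 2 − 1 = 1.
Extrapolated: 3.6876703956 / 1 = 3.6876703956
Correction |R − A(h/2)| = 9.346e-02; gap |A(h/2) − A(h)| = 9.346e-02.

3.687670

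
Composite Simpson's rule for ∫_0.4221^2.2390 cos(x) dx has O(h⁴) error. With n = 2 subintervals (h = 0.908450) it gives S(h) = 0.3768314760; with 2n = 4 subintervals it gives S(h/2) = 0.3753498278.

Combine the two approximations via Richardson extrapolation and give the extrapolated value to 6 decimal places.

Leading term ∝ h^4; use weight 16 = 2^4.
16*0.3753498278 = 6.0055972448; 6.0055972448 − 0.3768314760 = 5.6287657688
(16*0.3753498278 − 0.3768314760)/(16 − 1) = 0.3752510513

0.375251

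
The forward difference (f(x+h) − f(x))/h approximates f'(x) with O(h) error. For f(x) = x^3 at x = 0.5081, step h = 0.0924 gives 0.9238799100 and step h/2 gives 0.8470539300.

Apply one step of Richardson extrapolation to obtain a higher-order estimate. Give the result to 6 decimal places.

0.770228

With r = 1 the leading error scales as h^1, so the weight is 2^1 = 2.
A(h/2) − A(h) = 0.8470539300 − 0.9238799100 = -0.0768259800
Divide by 2^1 − 1 = 1: (-0.0768259800)/1 = -0.0768259800
R = A(h/2) + (A(h/2) − A(h))/1 = 0.8470539300 − 0.0768259800 = 0.7702279500
Shift from A(h/2): −0.0768259800.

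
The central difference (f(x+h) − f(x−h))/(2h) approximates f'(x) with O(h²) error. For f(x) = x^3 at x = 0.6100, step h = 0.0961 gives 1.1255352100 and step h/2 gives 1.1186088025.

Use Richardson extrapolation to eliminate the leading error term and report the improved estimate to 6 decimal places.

Leading term ∝ h^2; use weight 4 = 2^2.
Numerator 4 × A(h/2) − A(h) = 4 × 1.1186088025 − 1.1255352100 = 3.3489000000
3.3489000000 ÷ 3 = 1.1163000000
Shift from A(h/2): −0.0023088025.

1.116300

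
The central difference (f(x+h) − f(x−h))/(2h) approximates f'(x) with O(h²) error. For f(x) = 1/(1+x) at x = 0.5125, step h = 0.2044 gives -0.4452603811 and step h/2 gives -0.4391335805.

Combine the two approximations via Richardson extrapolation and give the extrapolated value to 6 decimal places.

-0.437091

r = 2, so 2^r = 4.
4*(-0.4391335805) − (-0.4452603811) = -1.3112739409
Divide by 2^2 − 1 = 3.
Result: -0.4370913136
Correction |R − A(h/2)| = 2.042e-03; gap |A(h/2) − A(h)| = 6.127e-03.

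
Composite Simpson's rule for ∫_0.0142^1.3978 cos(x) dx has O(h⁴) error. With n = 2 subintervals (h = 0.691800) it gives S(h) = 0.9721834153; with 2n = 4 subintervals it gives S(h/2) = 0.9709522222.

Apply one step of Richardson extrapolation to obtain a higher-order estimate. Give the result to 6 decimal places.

r = 4: numerator weight 16, denominator 15.
Numerator 16*A(h/2) − A(h) = 16*0.9709522222 − 0.9721834153 = 14.5630521399
Extrapolated: 14.5630521399 / 15 = 0.9708701427

0.970870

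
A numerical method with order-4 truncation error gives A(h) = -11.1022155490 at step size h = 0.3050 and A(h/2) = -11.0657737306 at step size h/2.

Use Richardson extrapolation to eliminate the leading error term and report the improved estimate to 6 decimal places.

-11.063344

Method order is 4; weight 2^4 = 16.
16×(-11.0657737306) − (-11.1022155490) = -165.9501641406
(16×(-11.0657737306) − (-11.1022155490))/(16 − 1) = -11.0633442760
Gap between inputs: 3.644e-02; correction applied: +0.0024294546.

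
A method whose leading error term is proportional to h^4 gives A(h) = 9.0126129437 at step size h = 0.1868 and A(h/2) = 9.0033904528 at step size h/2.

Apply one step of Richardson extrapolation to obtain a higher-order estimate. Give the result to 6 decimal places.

Leading term ∝ h^4; use weight 16 = 2^4.
2^4 × A(h/2) = 144.0542472448; minus A(h) gives 135.0416343011.
Denominator 16 − 1 = 15.
R = 135.0416343011/15 = 9.0027756201

9.002776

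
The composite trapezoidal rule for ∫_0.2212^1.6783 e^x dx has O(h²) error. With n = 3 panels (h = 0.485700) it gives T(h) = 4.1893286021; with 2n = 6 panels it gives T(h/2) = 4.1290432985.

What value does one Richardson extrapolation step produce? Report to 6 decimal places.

4.108948

r = 2: numerator weight 4, denominator 3.
Top: 4(4.1290432985) − (4.1893286021) = 12.3268445919
Divide by 2^2 − 1 = 3.
12.3268445919 ÷ 3 = 4.1089481973
Shift from A(h/2): −0.0200951012.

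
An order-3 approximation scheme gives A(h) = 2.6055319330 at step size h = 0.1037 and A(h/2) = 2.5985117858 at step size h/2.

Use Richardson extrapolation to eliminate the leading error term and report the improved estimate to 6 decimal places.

2.597509

r = 3: numerator weight 8, denominator 7.
Weighted: 20.7880942864 − 2.6055319330 = 18.1825623534
(8·2.5985117858 − 2.6055319330)/(8 − 1) = 2.5975089076
Shift from A(h/2): −0.0010028782.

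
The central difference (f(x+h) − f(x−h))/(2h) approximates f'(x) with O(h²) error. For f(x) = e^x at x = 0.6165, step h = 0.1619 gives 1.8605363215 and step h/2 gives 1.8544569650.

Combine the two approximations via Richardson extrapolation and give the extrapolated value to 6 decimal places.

1.852431

r = 2, so 2^r = 4.
4·1.8544569650 = 7.4178278600; subtract 1.8605363215 → 5.5572915385
Divide by 2^2 − 1 = 3.
Extrapolated: 5.5572915385 / 3 = 1.8524305128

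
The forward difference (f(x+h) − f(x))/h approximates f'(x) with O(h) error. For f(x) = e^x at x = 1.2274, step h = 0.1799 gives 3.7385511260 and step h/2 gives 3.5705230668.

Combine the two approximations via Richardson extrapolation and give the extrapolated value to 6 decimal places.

3.402495

Leading term ∝ h^1; use weight 2 = 2^1.
2*3.5705230668 − 3.7385511260 = 3.4024950076
(2*3.5705230668 − 3.7385511260)/(2 − 1) = 3.4024950076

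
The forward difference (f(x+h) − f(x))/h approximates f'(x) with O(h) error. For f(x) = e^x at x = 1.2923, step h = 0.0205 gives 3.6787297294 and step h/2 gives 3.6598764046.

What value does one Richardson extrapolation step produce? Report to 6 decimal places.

Method order is 1; weight 2^1 = 2.
2^1*A(h/2) = 7.3197528092; minus A(h) gives 3.6410230798.
Divide by 2^1 − 1 = 1.
(2*3.6598764046 − 3.6787297294)/(2 − 1) = 3.6410230798
Gap between inputs: 1.885e-02; correction applied: −0.0188533248.

3.641023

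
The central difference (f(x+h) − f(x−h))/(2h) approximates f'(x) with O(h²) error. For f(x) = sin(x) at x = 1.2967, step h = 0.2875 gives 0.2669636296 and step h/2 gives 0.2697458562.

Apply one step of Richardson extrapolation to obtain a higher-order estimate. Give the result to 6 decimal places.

Method order is 2; weight 2^2 = 4.
Top: 4(0.2697458562) − (0.2669636296) = 0.8120197952
R = 0.8120197952/3 = 0.2706732651
Shift from A(h/2): +0.0009274089.

0.270673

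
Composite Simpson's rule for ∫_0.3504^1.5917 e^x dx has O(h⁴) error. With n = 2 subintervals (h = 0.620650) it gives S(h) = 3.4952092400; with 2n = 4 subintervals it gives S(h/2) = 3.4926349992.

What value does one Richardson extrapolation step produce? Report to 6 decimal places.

3.492463

r = 4, so 2^r = 16.
Weighted: 55.8821599872 − 3.4952092400 = 52.3869507472
Divide by 2^4 − 1 = 15.
R = 52.3869507472/15 = 3.4924633831
Shift from A(h/2): −0.0001716161.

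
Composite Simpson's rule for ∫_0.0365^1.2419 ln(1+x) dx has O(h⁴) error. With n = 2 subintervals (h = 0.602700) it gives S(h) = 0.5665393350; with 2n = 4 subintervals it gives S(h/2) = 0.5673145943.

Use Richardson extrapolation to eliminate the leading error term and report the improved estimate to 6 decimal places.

0.567366

r = 4, so 2^r = 16.
2^4×A(h/2) = 9.0770335088; minus A(h) gives 8.5104941738.
Divide by 2^4 − 1 = 15.
Result: 0.5673662783
Gap between inputs: 7.753e-04; correction applied: +0.0000516840.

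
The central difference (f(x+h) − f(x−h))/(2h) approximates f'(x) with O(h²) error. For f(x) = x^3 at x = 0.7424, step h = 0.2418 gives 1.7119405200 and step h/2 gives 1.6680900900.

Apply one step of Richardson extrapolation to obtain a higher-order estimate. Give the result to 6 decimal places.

1.653473

With r = 2 the leading error scales as h^2, so the weight is 2^2 = 4.
4×1.6680900900 − 1.7119405200 = 4.9604198400
R = 4.9604198400/3 = 1.6534732800
Shift from A(h/2): −0.0146168100.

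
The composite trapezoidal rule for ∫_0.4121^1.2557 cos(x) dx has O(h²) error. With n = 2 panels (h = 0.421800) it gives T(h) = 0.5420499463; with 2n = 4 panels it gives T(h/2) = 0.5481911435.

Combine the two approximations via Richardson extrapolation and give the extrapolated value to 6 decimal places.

0.550238

r = 2, so 2^r = 4.
Weighted: 2.1927645740 − 0.5420499463 = 1.6507146277
Divide by 2^2 − 1 = 3.
R = 1.6507146277/3 = 0.5502382092
Gap between inputs: 6.141e-03; correction applied: +0.0020470657.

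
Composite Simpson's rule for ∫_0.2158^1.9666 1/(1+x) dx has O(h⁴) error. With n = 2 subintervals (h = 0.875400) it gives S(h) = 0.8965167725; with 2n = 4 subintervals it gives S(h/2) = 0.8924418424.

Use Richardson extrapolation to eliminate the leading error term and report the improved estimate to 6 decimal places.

0.892170

Order 4 gives 2^r = 16 and 2^r − 1 = 15.
2^4·A(h/2) = 14.2790694784; minus A(h) gives 13.3825527059.
Denominator 16 − 1 = 15.
Extrapolated: 13.3825527059 / 15 = 0.8921701804
Correction |R − A(h/2)| = 2.717e-04; gap |A(h/2) − A(h)| = 4.075e-03.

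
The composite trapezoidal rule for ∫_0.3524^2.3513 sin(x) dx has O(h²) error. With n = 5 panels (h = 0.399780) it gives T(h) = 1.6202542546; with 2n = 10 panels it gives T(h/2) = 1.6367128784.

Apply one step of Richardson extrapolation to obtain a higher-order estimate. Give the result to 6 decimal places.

1.642199

r = 2, so 2^r = 4.
4*1.6367128784 = 6.5468515136; subtract 1.6202542546 → 4.9265972590
Denominator 4 − 1 = 3.
4.9265972590 ÷ 3 = 1.6421990863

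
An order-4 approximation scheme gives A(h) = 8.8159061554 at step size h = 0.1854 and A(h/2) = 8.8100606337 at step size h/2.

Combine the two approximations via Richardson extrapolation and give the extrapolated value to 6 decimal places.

8.809671

With r = 4 the leading error scales as h^4, so the weight is 2^4 = 16.
Top: 16(8.8100606337) − (8.8159061554) = 132.1450639838
R = 132.1450639838/15 = 8.8096709323
Correction |R − A(h/2)| = 3.897e-04; gap |A(h/2) − A(h)| = 5.846e-03.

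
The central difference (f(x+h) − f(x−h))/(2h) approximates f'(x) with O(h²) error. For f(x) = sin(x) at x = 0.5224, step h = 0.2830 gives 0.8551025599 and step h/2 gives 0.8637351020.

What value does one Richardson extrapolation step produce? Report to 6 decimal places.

0.866613

Order 2 gives 2^r = 4 and 2^r − 1 = 3.
A(h/2) − A(h) = 0.8637351020 − 0.8551025599 = 0.0086325421
Divide by 2^2 − 1 = 3: 0.0086325421/3 = 0.0028775140
R = A(h/2) + (A(h/2) − A(h))/3 = 0.8637351020 + 0.0028775140 = 0.8666126160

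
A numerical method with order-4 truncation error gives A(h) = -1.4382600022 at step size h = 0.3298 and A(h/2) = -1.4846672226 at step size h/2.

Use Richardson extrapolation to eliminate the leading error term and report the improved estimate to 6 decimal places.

-1.487761

r = 4, so 2^r = 16.
Difference of the inputs: -1.4846672226 − (-1.4382600022) = -0.0464072204
Divide by 2^4 − 1 = 15: (-0.0464072204)/15 = -0.0030938147
R = A(h/2) + (A(h/2) − A(h))/15 = -1.4846672226 − 0.0030938147 = -1.4877610373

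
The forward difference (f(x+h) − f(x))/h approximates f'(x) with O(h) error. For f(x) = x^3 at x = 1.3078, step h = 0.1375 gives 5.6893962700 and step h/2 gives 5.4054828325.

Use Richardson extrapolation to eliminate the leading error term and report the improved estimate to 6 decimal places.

5.121569

With r = 1 the leading error scales as h^1, so the weight is 2^1 = 2.
Numerator 2×A(h/2) − A(h) = 2×5.4054828325 − 5.6893962700 = 5.1215693950
R = 5.1215693950/1 = 5.1215693950
Gap between inputs: 2.839e-01; correction applied: −0.2839134375.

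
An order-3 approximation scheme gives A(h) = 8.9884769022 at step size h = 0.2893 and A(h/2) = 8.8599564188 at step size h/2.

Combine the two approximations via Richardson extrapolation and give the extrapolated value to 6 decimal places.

8.841596

r = 3, so 2^r = 8.
Top: 8(8.8599564188) − (8.9884769022) = 61.8911744482
Denominator 8 − 1 = 7.
Extrapolated: 61.8911744482 / 7 = 8.8415963497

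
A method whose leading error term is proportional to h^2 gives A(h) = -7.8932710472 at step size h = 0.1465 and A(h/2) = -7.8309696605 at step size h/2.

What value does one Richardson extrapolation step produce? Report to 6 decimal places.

With r = 2 the leading error scales as h^2, so the weight is 2^2 = 4.
Numerator 4*A(h/2) − A(h) = 4*(-7.8309696605) − (-7.8932710472) = -23.4306075948
(-23.4306075948) ÷ 3 = -7.8102025316
Shift from A(h/2): +0.0207671289.

-7.810203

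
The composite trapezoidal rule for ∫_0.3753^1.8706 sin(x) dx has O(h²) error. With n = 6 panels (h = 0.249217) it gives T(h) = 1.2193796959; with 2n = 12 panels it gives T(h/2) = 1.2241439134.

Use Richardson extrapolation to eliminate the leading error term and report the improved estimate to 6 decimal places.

With r = 2 the leading error scales as h^2, so the weight is 2^2 = 4.
4*1.2241439134 − 1.2193796959 = 3.6771959577
Denominator 4 − 1 = 3.
3.6771959577 ÷ 3 = 1.2257319859

1.225732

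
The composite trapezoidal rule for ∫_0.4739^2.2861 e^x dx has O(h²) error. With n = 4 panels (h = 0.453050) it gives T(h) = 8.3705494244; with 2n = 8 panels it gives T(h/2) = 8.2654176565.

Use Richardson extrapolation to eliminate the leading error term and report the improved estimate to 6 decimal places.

r = 2, so 2^r = 4.
4 × 8.2654176565 − 8.3705494244 = 24.6911212016
Divide by 2^2 − 1 = 3.
(4 × 8.2654176565 − 8.3705494244)/(4 − 1) = 8.2303737339
Shift from A(h/2): −0.0350439226.

8.230374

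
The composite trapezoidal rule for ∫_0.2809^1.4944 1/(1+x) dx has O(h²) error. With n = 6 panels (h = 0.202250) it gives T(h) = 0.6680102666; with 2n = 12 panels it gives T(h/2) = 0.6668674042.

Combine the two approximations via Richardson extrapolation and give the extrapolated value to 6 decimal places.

Order 2 gives 2^r = 4 and 2^r − 1 = 3.
4×0.6668674042 = 2.6674696168; subtract 0.6680102666 → 1.9994593502
Denominator 4 − 1 = 3.
R = 1.9994593502/3 = 0.6664864501

0.666486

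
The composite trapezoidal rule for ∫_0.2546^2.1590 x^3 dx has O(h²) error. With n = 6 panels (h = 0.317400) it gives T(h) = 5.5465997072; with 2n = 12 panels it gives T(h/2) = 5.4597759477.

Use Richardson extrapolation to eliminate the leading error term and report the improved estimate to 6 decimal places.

5.430835

Order 2 gives 2^r = 4 and 2^r − 1 = 3.
Weighted: 21.8391037908 − 5.5465997072 = 16.2925040836
Denominator 4 − 1 = 3.
So the Richardson estimate is 5.4308346945.
Gap between inputs: 8.682e-02; correction applied: −0.0289412532.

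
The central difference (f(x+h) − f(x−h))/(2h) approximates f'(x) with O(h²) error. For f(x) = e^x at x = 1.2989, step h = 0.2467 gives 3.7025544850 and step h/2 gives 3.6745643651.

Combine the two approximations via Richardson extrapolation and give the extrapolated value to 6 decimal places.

Order 2 gives 2^r = 4 and 2^r − 1 = 3.
A(h/2) − A(h) = 3.6745643651 − 3.7025544850 = -0.0279901199
Correction (A(h/2) − A(h))/(4 − 1) = (-0.0279901199)/3 = -0.0093300400
R = A(h/2) + (A(h/2) − A(h))/3 = 3.6745643651 − 0.0093300400 = 3.6652343251

3.665234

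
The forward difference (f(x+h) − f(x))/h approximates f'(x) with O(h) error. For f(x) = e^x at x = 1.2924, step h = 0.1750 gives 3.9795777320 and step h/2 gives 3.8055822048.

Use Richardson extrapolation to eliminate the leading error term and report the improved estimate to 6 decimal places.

Order 1 gives 2^r = 2 and 2^r − 1 = 1.
A(h/2) − A(h) = 3.8055822048 − 3.9795777320 = -0.1739955272
Correction (A(h/2) − A(h))/(2 − 1) = (-0.1739955272)/1 = -0.1739955272
R = A(h/2) + (A(h/2) − A(h))/1 = 3.8055822048 − 0.1739955272 = 3.6315866776
Shift from A(h/2): −0.1739955272.

3.631587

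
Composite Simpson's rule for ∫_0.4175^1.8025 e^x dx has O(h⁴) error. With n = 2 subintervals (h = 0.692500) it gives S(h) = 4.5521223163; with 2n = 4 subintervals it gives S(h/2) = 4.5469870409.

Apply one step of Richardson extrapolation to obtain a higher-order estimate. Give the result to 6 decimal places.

With r = 4 the leading error scales as h^4, so the weight is 2^4 = 16.
Top: 16(4.5469870409) − (4.5521223163) = 68.1996703381
Divide by 2^4 − 1 = 15.
Result: 4.5466446892
Shift from A(h/2): −0.0003423517.

4.546645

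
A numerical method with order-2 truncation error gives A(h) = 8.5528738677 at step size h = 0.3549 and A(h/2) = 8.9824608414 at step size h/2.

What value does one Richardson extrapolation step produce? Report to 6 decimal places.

Leading term ∝ h^2; use weight 4 = 2^2.
Difference of the inputs: 8.9824608414 − 8.5528738677 = 0.4295869737
Divide by 2^2 − 1 = 3: 0.4295869737/3 = 0.1431956579
R = 8.9824608414 + 0.1431956579 = 9.1256564993
Correction |R − A(h/2)| = 1.432e-01; gap |A(h/2) − A(h)| = 4.296e-01.

9.125656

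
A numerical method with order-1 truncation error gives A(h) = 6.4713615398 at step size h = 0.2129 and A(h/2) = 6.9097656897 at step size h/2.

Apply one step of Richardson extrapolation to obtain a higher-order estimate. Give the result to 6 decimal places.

With r = 1 the leading error scales as h^1, so the weight is 2^1 = 2.
Top: 2(6.9097656897) − (6.4713615398) = 7.3481698396
(2*6.9097656897 − 6.4713615398)/(2 − 1) = 7.3481698396
Gap between inputs: 4.384e-01; correction applied: +0.4384041499.

7.348170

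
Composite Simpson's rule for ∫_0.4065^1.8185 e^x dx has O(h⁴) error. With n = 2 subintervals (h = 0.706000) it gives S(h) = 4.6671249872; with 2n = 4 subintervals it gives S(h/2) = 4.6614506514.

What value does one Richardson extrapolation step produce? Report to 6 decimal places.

4.661072

With r = 4 the leading error scales as h^4, so the weight is 2^4 = 16.
Numerator 16×A(h/2) − A(h) = 16×4.6614506514 − 4.6671249872 = 69.9160854352
Extrapolated: 69.9160854352 / 15 = 4.6610723623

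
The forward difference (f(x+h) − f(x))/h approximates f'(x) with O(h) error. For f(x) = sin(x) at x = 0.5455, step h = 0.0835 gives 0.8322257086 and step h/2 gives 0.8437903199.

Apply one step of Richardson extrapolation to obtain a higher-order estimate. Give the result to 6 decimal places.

0.855355

With r = 1 the leading error scales as h^1, so the weight is 2^1 = 2.
2*0.8437903199 − 0.8322257086 = 0.8553549312
R = 0.8553549312/1 = 0.8553549312
Correction |R − A(h/2)| = 1.156e-02; gap |A(h/2) − A(h)| = 1.156e-02.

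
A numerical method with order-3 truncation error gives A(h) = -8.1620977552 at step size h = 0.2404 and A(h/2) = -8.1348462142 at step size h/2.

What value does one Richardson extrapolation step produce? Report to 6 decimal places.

-8.130953

The method has order 3: 2^3 = 8.
2^3×A(h/2) = -65.0787697136; minus A(h) gives -56.9166719584.
R = (-56.9166719584)/7 = -8.1309531369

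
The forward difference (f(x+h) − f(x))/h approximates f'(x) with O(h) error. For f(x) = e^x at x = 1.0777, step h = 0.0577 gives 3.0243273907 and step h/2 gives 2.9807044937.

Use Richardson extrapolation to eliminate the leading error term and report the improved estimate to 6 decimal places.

2.937082

Error is O(h^1); halving h shrinks it by 2^1 = 2.
2*2.9807044937 = 5.9614089874; subtract 3.0243273907 → 2.9370815967
Denominator 2 − 1 = 1.
Extrapolated: 2.9370815967 / 1 = 2.9370815967
Correction |R − A(h/2)| = 4.362e-02; gap |A(h/2) − A(h)| = 4.362e-02.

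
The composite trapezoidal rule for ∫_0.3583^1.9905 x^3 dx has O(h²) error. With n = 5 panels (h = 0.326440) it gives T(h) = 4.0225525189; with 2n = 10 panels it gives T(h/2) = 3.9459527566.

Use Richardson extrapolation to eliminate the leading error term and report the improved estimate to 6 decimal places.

Method order is 2; weight 2^2 = 4.
4 × 3.9459527566 = 15.7838110264; subtract 4.0225525189 → 11.7612585075
11.7612585075 ÷ 3 = 3.9204195025

3.920420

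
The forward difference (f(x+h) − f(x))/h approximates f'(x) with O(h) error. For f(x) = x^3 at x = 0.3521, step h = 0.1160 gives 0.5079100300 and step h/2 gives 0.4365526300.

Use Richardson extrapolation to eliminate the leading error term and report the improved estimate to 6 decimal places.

Leading term ∝ h^1; use weight 2 = 2^1.
Difference of the inputs: 0.4365526300 − 0.5079100300 = -0.0713574000
Divide by 2^1 − 1 = 1: (-0.0713574000)/1 = -0.0713574000
R = A(h/2) + (A(h/2) − A(h))/1 = 0.4365526300 − 0.0713574000 = 0.3651952300

0.365195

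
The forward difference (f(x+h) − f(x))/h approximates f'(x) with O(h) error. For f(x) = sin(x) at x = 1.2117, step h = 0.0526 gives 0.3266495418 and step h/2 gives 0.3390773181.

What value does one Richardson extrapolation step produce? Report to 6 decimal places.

The method has order 1: 2^1 = 2.
Difference of the inputs: 0.3390773181 − 0.3266495418 = 0.0124277763
Correction (A(h/2) − A(h))/(2 − 1) = 0.0124277763/1 = 0.0124277763
R = 0.3390773181 + 0.0124277763 = 0.3515050944
Correction |R − A(h/2)| = 1.243e-02; gap |A(h/2) − A(h)| = 1.243e-02.

0.351505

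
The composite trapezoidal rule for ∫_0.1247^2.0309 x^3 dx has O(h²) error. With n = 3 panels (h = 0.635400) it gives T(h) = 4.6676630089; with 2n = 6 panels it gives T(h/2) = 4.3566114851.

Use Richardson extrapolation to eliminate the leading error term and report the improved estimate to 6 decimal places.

4.252928

Error is O(h^2); halving h shrinks it by 2^2 = 4.
4 × 4.3566114851 = 17.4264459404; subtract 4.6676630089 → 12.7587829315
Denominator 4 − 1 = 3.
Result: 4.2529276438
Gap between inputs: 3.111e-01; correction applied: −0.1036838413.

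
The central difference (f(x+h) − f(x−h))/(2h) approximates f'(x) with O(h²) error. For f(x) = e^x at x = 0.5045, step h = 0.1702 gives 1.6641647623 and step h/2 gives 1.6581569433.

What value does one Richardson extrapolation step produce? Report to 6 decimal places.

With r = 2 the leading error scales as h^2, so the weight is 2^2 = 4.
A(h/2) − A(h) = 1.6581569433 − 1.6641647623 = -0.0060078190
Divide by 2^2 − 1 = 3: (-0.0060078190)/3 = -0.0020026063
R = 1.6581569433 − 0.0020026063 = 1.6561543370

1.656154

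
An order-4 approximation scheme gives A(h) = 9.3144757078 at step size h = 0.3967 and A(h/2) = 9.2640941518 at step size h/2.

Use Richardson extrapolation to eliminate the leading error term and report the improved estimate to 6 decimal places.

9.260735

The method has order 4: 2^4 = 16.
16 × 9.2640941518 − 9.3144757078 = 138.9110307210
Denominator 16 − 1 = 15.
Result: 9.2607353814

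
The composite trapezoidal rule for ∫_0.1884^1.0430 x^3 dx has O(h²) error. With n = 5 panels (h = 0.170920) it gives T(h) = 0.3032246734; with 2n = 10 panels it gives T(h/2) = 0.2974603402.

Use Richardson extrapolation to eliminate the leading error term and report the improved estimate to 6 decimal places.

0.295539

Error is O(h^2); halving h shrinks it by 2^2 = 4.
Numerator 4*A(h/2) − A(h) = 4*0.2974603402 − 0.3032246734 = 0.8866166874
R = 0.8866166874/3 = 0.2955388958
Correction |R − A(h/2)| = 1.921e-03; gap |A(h/2) − A(h)| = 5.764e-03.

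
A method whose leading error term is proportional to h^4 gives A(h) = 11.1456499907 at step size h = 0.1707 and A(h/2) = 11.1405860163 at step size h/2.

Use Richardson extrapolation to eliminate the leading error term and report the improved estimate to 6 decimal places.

r = 4: numerator weight 16, denominator 15.
16·11.1405860163 = 178.2493762608; 178.2493762608 − 11.1456499907 = 167.1037262701
Divide by 2^4 − 1 = 15.
So the Richardson estimate is 11.1402484180.
Correction |R − A(h/2)| = 3.376e-04; gap |A(h/2) − A(h)| = 5.064e-03.

11.140248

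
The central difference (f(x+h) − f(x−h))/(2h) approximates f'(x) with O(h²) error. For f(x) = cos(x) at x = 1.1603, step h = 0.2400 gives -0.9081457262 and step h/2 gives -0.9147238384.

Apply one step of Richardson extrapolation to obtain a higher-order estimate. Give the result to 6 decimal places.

r = 2, so 2^r = 4.
A(h/2) − A(h) = -0.9147238384 − (-0.9081457262) = -0.0065781122
Divide by 2^2 − 1 = 3: (-0.0065781122)/3 = -0.0021927041
R = -0.9147238384 − 0.0021927041 = -0.9169165425

-0.916917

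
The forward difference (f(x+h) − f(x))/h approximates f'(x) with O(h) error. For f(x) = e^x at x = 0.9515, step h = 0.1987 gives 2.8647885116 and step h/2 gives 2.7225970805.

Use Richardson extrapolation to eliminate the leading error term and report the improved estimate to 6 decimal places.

2.580406

Method order is 1; weight 2^1 = 2.
A(h/2) − A(h) = 2.7225970805 − 2.8647885116 = -0.1421914311
Correction (A(h/2) − A(h))/(2 − 1) = (-0.1421914311)/1 = -0.1421914311
R = 2.7225970805 − 0.1421914311 = 2.5804056494
Gap between inputs: 1.422e-01; correction applied: −0.1421914311.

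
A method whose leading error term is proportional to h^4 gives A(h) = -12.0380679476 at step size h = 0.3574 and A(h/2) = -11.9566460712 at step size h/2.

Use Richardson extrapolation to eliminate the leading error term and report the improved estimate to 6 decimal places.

-11.951218

Order 4 gives 2^r = 16 and 2^r − 1 = 15.
16 × (-11.9566460712) = -191.3063371392; (-191.3063371392) − (-12.0380679476) = -179.2682691916
R = (-179.2682691916)/15 = -11.9512179461
Shift from A(h/2): +0.0054281251.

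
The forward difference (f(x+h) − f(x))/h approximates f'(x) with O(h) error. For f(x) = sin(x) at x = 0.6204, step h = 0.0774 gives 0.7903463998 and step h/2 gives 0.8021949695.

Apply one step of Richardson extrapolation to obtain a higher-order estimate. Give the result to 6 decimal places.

0.814044

Order 1 gives 2^r = 2 and 2^r − 1 = 1.
Top: 2(0.8021949695) − (0.7903463998) = 0.8140435392
Divide by 2^1 − 1 = 1.
R = 0.8140435392/1 = 0.8140435392
Gap between inputs: 1.185e-02; correction applied: +0.0118485697.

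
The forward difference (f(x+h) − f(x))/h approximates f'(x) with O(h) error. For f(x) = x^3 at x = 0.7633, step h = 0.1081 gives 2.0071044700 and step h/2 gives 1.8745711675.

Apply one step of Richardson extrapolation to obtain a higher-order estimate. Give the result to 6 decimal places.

r = 1: numerator weight 2, denominator 1.
2^1 × A(h/2) = 3.7491423350; minus A(h) gives 1.7420378650.
Divide by 2^1 − 1 = 1.
R = 1.7420378650/1 = 1.7420378650

1.742038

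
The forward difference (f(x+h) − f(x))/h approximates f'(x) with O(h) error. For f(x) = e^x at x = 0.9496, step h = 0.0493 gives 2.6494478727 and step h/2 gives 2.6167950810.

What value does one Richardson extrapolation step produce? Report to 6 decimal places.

Leading term ∝ h^1; use weight 2 = 2^1.
2^1*A(h/2) = 5.2335901620; minus A(h) gives 2.5841422893.
R = 2.5841422893/1 = 2.5841422893
Shift from A(h/2): −0.0326527917.

2.584142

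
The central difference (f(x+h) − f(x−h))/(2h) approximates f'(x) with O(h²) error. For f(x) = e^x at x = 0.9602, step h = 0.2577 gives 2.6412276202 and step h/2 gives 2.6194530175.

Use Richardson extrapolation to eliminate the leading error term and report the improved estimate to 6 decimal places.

2.612195

r = 2, so 2^r = 4.
4·2.6194530175 − 2.6412276202 = 7.8365844498
(4·2.6194530175 − 2.6412276202)/(4 − 1) = 2.6121948166
Gap between inputs: 2.177e-02; correction applied: −0.0072582009.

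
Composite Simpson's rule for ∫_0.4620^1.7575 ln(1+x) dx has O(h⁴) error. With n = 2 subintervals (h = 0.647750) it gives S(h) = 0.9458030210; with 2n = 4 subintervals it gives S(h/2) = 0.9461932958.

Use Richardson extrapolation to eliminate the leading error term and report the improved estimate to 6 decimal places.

0.946219

Leading term ∝ h^4; use weight 16 = 2^4.
2^4*A(h/2) = 15.1390927328; minus A(h) gives 14.1932897118.
14.1932897118 ÷ 15 = 0.9462193141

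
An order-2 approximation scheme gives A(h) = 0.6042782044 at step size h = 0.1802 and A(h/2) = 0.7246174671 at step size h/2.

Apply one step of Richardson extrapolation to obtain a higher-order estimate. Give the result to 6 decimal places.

Leading term ∝ h^2; use weight 4 = 2^2.
A(h/2) − A(h) = 0.7246174671 − 0.6042782044 = 0.1203392627
Divide by 2^2 − 1 = 3: 0.1203392627/3 = 0.0401130876
R = 0.7246174671 + 0.0401130876 = 0.7647305547
Gap between inputs: 1.203e-01; correction applied: +0.0401130876.

0.764731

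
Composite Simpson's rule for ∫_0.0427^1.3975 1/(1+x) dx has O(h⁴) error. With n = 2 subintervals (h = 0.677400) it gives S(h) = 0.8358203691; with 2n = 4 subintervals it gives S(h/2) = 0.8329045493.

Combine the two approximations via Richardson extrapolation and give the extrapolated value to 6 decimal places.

0.832710

The method has order 4: 2^4 = 16.
Top: 16(0.8329045493) − (0.8358203691) = 12.4906524197
Denominator 16 − 1 = 15.
12.4906524197 ÷ 15 = 0.8327101613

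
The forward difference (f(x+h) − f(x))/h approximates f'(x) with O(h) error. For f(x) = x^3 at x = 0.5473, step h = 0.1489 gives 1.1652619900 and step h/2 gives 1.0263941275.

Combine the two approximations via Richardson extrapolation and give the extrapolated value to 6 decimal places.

0.887526

r = 1: numerator weight 2, denominator 1.
Numerator 2×A(h/2) − A(h) = 2×1.0263941275 − 1.1652619900 = 0.8875262650
Denominator 2 − 1 = 1.
(2×1.0263941275 − 1.1652619900)/(2 − 1) = 0.8875262650
Correction |R − A(h/2)| = 1.389e-01; gap |A(h/2) − A(h)| = 1.389e-01.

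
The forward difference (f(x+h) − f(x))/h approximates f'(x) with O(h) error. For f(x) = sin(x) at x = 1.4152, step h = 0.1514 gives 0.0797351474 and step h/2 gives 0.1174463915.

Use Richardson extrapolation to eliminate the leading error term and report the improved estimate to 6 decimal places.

Error is O(h^1); halving h shrinks it by 2^1 = 2.
2*0.1174463915 − 0.0797351474 = 0.1551576356
R = 0.1551576356/1 = 0.1551576356
Gap between inputs: 3.771e-02; correction applied: +0.0377112441.

0.155158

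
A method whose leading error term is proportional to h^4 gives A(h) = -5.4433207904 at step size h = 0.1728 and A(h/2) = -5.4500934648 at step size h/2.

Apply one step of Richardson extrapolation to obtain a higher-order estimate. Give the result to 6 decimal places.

Error is O(h^4); halving h shrinks it by 2^4 = 16.
Top: 16(-5.4500934648) − (-5.4433207904) = -81.7581746464
Denominator 16 − 1 = 15.
Result: -5.4505449764
Gap between inputs: 6.773e-03; correction applied: −0.0004515116.

-5.450545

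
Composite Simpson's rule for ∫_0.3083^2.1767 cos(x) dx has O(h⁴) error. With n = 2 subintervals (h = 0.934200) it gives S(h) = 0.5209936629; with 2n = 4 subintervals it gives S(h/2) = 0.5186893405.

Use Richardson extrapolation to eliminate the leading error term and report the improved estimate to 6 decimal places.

0.518536

r = 4, so 2^r = 16.
Weighted: 8.2990294480 − 0.5209936629 = 7.7780357851
Extrapolated: 7.7780357851 / 15 = 0.5185357190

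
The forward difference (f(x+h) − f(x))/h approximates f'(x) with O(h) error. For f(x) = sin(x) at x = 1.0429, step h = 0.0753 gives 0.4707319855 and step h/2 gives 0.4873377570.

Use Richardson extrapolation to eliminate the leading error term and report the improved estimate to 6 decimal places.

0.503944

r = 1: numerator weight 2, denominator 1.
2·0.4873377570 − 0.4707319855 = 0.5039435285
Divide by 2^1 − 1 = 1.
(2·0.4873377570 − 0.4707319855)/(2 − 1) = 0.5039435285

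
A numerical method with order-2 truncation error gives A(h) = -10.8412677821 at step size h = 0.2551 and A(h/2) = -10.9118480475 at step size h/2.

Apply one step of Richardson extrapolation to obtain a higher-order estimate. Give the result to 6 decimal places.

-10.935375

Error is O(h^2); halving h shrinks it by 2^2 = 4.
A(h/2) − A(h) = -10.9118480475 − (-10.8412677821) = -0.0705802654
Divide by 2^2 − 1 = 3: (-0.0705802654)/3 = -0.0235267551
R = A(h/2) + (A(h/2) − A(h))/3 = -10.9118480475 − 0.0235267551 = -10.9353748026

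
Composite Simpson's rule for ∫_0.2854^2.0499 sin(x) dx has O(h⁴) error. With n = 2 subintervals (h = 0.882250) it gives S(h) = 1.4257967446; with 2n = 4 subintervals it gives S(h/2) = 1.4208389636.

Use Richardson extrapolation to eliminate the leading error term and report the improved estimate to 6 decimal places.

1.420508

r = 4, so 2^r = 16.
Difference of the inputs: 1.4208389636 − 1.4257967446 = -0.0049577810
Divide by 2^4 − 1 = 15: (-0.0049577810)/15 = -0.0003305187
R = A(h/2) + (A(h/2) − A(h))/15 = 1.4208389636 − 0.0003305187 = 1.4205084449
Gap between inputs: 4.958e-03; correction applied: −0.0003305187.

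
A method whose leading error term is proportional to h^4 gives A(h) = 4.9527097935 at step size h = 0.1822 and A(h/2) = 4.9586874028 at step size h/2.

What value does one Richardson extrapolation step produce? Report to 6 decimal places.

Error is O(h^4); halving h shrinks it by 2^4 = 16.
16·4.9586874028 = 79.3389984448; subtract 4.9527097935 → 74.3862886513
Divide by 2^4 − 1 = 15.
(16·4.9586874028 − 4.9527097935)/(16 − 1) = 4.9590859101

4.959086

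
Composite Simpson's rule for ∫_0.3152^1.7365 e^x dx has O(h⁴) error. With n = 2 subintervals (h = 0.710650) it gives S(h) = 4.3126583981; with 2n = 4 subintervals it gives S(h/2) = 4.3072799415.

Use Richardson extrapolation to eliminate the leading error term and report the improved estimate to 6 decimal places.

Leading term ∝ h^4; use weight 16 = 2^4.
Top: 16(4.3072799415) − (4.3126583981) = 64.6038206659
Denominator 16 − 1 = 15.
R = 64.6038206659/15 = 4.3069213777
Gap between inputs: 5.378e-03; correction applied: −0.0003585638.

4.306921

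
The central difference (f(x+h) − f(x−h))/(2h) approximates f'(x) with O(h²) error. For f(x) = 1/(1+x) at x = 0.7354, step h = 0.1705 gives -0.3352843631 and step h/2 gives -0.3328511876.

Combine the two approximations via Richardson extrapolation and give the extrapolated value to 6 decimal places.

-0.332040

The method has order 2: 2^2 = 4.
Top: 4(-0.3328511876) − (-0.3352843631) = -0.9961203873
(-0.9961203873) ÷ 3 = -0.3320401291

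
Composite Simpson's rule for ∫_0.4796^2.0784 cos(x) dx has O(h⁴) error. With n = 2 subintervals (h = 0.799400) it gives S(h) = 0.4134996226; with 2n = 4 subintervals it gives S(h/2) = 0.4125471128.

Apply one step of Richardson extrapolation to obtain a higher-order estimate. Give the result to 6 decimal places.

0.412484

r = 4, so 2^r = 16.
16 × 0.4125471128 = 6.6007538048; 6.6007538048 − 0.4134996226 = 6.1872541822
Denominator 16 − 1 = 15.
(16 × 0.4125471128 − 0.4134996226)/(16 − 1) = 0.4124836121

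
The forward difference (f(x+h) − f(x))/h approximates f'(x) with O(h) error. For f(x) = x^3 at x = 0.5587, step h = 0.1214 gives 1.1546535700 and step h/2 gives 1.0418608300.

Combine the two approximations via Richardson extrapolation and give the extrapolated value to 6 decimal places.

0.929068

Error is O(h^1); halving h shrinks it by 2^1 = 2.
2 × 1.0418608300 − 1.1546535700 = 0.9290680900
Extrapolated: 0.9290680900 / 1 = 0.9290680900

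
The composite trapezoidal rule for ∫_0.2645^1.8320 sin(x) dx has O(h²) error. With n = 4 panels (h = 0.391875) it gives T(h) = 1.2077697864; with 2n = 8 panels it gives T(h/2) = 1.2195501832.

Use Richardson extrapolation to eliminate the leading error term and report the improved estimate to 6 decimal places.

Error is O(h^2); halving h shrinks it by 2^2 = 4.
Weighted: 4.8782007328 − 1.2077697864 = 3.6704309464
Denominator 4 − 1 = 3.
(4*1.2195501832 − 1.2077697864)/(4 − 1) = 1.2234769821
Gap between inputs: 1.178e-02; correction applied: +0.0039267989.

1.223477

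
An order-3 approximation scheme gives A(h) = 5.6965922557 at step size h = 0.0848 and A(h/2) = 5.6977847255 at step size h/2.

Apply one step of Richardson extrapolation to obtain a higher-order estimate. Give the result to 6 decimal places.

5.697955

Method order is 3; weight 2^3 = 8.
Numerator 8 × A(h/2) − A(h) = 8 × 5.6977847255 − 5.6965922557 = 39.8856855483
Extrapolated: 39.8856855483 / 7 = 5.6979550783
Shift from A(h/2): +0.0001703528.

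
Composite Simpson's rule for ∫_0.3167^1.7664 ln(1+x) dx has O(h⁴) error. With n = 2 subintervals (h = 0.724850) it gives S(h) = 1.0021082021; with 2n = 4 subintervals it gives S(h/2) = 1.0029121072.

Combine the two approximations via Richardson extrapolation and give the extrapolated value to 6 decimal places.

1.002966

With r = 4 the leading error scales as h^4, so the weight is 2^4 = 16.
Numerator 16 × A(h/2) − A(h) = 16 × 1.0029121072 − 1.0021082021 = 15.0444855131
Divide by 2^4 − 1 = 15.
Extrapolated: 15.0444855131 / 15 = 1.0029657009
Shift from A(h/2): +0.0000535937.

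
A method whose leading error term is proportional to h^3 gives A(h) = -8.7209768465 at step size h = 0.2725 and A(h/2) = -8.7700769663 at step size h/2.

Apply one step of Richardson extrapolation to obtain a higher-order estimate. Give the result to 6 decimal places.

-8.777091

Order 3 gives 2^r = 8 and 2^r − 1 = 7.
Weighted: (-70.1606157304) − (-8.7209768465) = -61.4396388839
Extrapolated: (-61.4396388839) / 7 = -8.7770912691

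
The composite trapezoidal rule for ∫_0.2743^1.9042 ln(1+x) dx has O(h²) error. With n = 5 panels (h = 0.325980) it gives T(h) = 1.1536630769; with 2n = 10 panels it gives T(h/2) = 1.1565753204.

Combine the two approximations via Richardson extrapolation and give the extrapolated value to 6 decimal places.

1.157546

Error is O(h^2); halving h shrinks it by 2^2 = 4.
Difference of the inputs: 1.1565753204 − 1.1536630769 = 0.0029122435
Correction (A(h/2) − A(h))/(4 − 1) = 0.0029122435/3 = 0.0009707478
R = 1.1565753204 + 0.0009707478 = 1.1575460682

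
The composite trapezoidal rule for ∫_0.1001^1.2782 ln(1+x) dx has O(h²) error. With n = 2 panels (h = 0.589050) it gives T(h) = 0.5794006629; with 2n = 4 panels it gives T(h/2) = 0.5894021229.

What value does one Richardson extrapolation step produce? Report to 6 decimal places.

0.592736

Error is O(h^2); halving h shrinks it by 2^2 = 4.
4 × 0.5894021229 = 2.3576084916; 2.3576084916 − 0.5794006629 = 1.7782078287
1.7782078287 ÷ 3 = 0.5927359429
Gap between inputs: 1.000e-02; correction applied: +0.0033338200.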